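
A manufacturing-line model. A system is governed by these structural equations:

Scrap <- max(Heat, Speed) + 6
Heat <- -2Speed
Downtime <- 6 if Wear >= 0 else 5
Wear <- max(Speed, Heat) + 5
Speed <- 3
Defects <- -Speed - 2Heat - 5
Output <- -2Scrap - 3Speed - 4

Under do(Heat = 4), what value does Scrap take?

do(Heat=4) replaces the equation Heat <- -2Speed with the constant Heat = 4.
Scrap = max(Heat, Speed) + 6  [with Heat=4, Speed=3]  = 10

10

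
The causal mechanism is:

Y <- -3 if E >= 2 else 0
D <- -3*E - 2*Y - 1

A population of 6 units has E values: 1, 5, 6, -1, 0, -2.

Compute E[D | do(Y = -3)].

The intervention sets Y=-3 in all 6 units regardless of E. Recomputing D per unit gives 2, -10, -13, 8, 5, 11; average 0.5.

0.5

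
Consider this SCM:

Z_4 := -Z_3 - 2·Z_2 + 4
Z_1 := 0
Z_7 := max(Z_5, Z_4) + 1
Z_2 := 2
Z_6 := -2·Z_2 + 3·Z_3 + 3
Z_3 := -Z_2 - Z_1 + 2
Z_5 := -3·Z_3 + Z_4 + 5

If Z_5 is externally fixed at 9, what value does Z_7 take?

Under do(Z_5=9), the mechanism Z_5 := -3·Z_3 + Z_4 + 5 is discarded; Z_5 is fixed at 9.
Z_3 = -Z_2 - Z_1 + 2  [with Z_2=2, Z_1=0]  = 0
Z_4 = -Z_3 - 2·Z_2 + 4  [with Z_3=0, Z_2=2]  = 0
Z_7 = max(Z_5, Z_4) + 1  [with Z_5=9, Z_4=0]  = 10

10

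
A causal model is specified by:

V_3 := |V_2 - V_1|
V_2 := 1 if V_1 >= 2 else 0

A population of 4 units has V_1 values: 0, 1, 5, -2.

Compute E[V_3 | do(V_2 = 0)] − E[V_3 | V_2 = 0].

do(V_2=0) breaks V_2's dependence on V_1. With V_2=0 fixed, V_3 across the units is 0, 1, 5, 2, mean 2.
Conditioning on V_2=0 selects the 3 unit(s) with V_1 ∈ {0, 1, -2}. Their V_3 values: 0, 1, 2. Mean = 1.
Difference = 2 − 1 = 1.

1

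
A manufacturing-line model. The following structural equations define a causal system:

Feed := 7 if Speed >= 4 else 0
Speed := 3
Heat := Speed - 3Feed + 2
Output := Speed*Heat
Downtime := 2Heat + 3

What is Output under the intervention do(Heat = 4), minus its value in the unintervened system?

The intervention breaks the incoming arrows to Heat: Heat := Speed - 3Feed + 2 no longer applies, and Heat = 4.
Output = Speed*Heat  [with Speed=3, Heat=4]  = 12
Without intervention: Feed = 7 if Speed >= 4 else 0  [with Speed=3]  = 0; Heat = Speed - 3Feed + 2  [with Speed=3, Feed=0]  = 5; Output = Speed*Heat  [with Speed=3, Heat=5]  = 15.
Change = 12 − 15 = -3.

-3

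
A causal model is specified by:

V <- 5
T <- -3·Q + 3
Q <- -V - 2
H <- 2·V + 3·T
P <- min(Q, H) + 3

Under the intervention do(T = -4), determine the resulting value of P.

do(T=-4) replaces the equation T <- -3·Q + 3 with the constant T = -4.
Q = -V - 2  [with V=5]  = -7
H = 2·V + 3·T  [with V=5, T=-4]  = -2
P = min(Q, H) + 3  [with Q=-7, H=-2]  = -4

-4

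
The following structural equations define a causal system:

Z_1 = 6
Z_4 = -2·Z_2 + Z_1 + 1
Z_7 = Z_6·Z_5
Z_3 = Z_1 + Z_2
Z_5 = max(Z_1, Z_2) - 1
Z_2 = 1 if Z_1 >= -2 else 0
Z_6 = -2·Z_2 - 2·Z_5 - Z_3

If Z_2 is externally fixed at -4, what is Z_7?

-20

Under do(Z_2=-4), the mechanism Z_2 = 1 if Z_1 >= -2 else 0 is discarded; Z_2 is fixed at -4.
Z_3 = Z_1 + Z_2  [with Z_1=6, Z_2=-4]  = 2
Z_5 = max(Z_1, Z_2) - 1  [with Z_1=6, Z_2=-4]  = 5
Z_6 = -2·Z_2 - 2·Z_5 - Z_3  [with Z_2=-4, Z_5=5, Z_3=2]  = -4
Z_7 = Z_6·Z_5  [with Z_6=-4, Z_5=5]  = -20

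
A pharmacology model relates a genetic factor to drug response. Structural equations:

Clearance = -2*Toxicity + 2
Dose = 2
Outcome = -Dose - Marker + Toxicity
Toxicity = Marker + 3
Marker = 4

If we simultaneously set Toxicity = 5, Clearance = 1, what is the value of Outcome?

-1

Setting Toxicity = 5, Clearance = 1 by intervention discards those variables' equations.
Outcome = -Dose - Marker + Toxicity  [with Dose=2, Marker=4, Toxicity=5]  = -1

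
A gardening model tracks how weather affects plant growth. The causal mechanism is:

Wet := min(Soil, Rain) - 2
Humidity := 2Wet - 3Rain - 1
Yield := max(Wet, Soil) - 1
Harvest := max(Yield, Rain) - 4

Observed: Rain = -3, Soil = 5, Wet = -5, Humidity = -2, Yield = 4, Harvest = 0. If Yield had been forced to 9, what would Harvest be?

The intervention breaks the incoming arrows to Yield: Yield := max(Wet, Soil) - 1 no longer applies, and Yield = 9.
Harvest = max(Yield, Rain) - 4  [with Yield=9, Rain=-3]  = 5

5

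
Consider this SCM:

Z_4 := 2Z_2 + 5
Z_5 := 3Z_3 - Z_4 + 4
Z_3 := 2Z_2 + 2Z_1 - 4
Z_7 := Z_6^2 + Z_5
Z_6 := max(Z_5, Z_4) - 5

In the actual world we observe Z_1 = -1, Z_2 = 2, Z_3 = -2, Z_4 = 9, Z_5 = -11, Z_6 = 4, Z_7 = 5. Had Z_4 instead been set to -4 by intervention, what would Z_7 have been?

11

The intervention breaks the incoming arrows to Z_4: Z_4 := 2Z_2 + 5 no longer applies, and Z_4 = -4.
Z_3 = 2Z_2 + 2Z_1 - 4  [with Z_2=2, Z_1=-1]  = -2
Z_5 = 3Z_3 - Z_4 + 4  [with Z_3=-2, Z_4=-4]  = 2
Z_6 = max(Z_5, Z_4) - 5  [with Z_5=2, Z_4=-4]  = -3
Z_7 = Z_6^2 + Z_5  [with Z_6=-3, Z_5=2]  = 11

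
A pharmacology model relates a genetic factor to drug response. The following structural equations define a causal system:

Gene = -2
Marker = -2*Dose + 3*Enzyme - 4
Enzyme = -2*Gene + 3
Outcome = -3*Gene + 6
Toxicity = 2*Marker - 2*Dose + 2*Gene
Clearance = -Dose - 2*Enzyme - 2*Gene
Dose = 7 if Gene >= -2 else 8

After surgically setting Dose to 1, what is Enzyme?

7

The intervention breaks the incoming arrows to Dose: Dose = 7 if Gene >= -2 else 8 no longer applies, and Dose = 1.
Since Enzyme is not a descendant of the intervened variable, it is unaffected.
Enzyme = -2*Gene + 3  [with Gene=-2]  = 7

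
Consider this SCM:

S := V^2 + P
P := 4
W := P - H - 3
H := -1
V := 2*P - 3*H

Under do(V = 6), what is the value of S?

40

Intervening sets V = 6 and removes its equation (V := 2*P - 3*H).
S = V^2 + P  [with V=6, P=4]  = 40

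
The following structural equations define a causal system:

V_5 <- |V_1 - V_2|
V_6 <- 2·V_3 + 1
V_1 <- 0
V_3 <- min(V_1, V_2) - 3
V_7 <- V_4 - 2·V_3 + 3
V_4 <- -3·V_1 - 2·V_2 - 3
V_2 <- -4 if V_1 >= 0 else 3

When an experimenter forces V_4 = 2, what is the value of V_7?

The intervention breaks the incoming arrows to V_4: V_4 <- -3·V_1 - 2·V_2 - 3 no longer applies, and V_4 = 2.
V_2 = -4 if V_1 >= 0 else 3  [with V_1=0]  = -4
V_3 = min(V_1, V_2) - 3  [with V_1=0, V_2=-4]  = -7
V_7 = V_4 - 2·V_3 + 3  [with V_4=2, V_3=-7]  = 19

19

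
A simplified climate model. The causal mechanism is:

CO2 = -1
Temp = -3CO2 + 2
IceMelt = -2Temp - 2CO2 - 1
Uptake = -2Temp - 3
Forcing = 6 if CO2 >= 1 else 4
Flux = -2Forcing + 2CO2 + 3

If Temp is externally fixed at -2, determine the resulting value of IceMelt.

5

The intervention breaks the incoming arrows to Temp: Temp = -3CO2 + 2 no longer applies, and Temp = -2.
IceMelt = -2Temp - 2CO2 - 1  [with Temp=-2, CO2=-1]  = 5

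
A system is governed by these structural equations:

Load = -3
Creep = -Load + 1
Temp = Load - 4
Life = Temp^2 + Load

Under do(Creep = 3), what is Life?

The intervention breaks the incoming arrows to Creep: Creep = -Load + 1 no longer applies, and Creep = 3.
Life is not downstream of the intervention, so its value is determined by the original equations.
Temp = Load - 4  [with Load=-3]  = -7
Life = Temp^2 + Load  [with Temp=-7, Load=-3]  = 46

46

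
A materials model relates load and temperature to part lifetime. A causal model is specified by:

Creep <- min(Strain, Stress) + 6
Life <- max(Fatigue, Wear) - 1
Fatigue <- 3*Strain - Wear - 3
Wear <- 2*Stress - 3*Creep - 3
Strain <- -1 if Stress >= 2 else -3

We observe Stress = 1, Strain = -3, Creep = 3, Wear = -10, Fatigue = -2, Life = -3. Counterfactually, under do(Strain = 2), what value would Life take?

Under do(Strain=2), the mechanism Strain <- -1 if Stress >= 2 else -3 is discarded; Strain is fixed at 2.
Creep = min(Strain, Stress) + 6  [with Strain=2, Stress=1]  = 7
Wear = 2*Stress - 3*Creep - 3  [with Stress=1, Creep=7]  = -22
Fatigue = 3*Strain - Wear - 3  [with Strain=2, Wear=-22]  = 25
Life = max(Fatigue, Wear) - 1  [with Fatigue=25, Wear=-22]  = 24

24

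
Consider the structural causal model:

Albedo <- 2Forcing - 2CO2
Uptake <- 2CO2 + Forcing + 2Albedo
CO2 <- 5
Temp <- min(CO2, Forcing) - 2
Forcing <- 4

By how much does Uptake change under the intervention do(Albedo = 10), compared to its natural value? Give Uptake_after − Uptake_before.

24

Intervening sets Albedo = 10 and removes its equation (Albedo <- 2Forcing - 2CO2).
Uptake = 2CO2 + Forcing + 2Albedo  [with CO2=5, Forcing=4, Albedo=10]  = 34
Without intervention: Albedo = 2Forcing - 2CO2  [with Forcing=4, CO2=5]  = -2; Uptake = 2CO2 + Forcing + 2Albedo  [with CO2=5, Forcing=4, Albedo=-2]  = 10.
Change = 34 − 10 = 24.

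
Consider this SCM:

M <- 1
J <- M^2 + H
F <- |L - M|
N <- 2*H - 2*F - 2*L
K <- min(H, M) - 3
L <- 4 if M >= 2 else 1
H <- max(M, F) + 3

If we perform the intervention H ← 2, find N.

2

Intervening sets H = 2 and removes its equation (H <- max(M, F) + 3).
L = 4 if M >= 2 else 1  [with M=1]  = 1
F = |L - M|  [with L=1, M=1]  = 0
N = 2*H - 2*F - 2*L  [with H=2, F=0, L=1]  = 2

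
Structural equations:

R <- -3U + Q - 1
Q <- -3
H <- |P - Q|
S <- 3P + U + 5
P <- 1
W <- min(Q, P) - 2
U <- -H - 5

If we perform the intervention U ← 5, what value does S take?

The intervention breaks the incoming arrows to U: U <- -H - 5 no longer applies, and U = 5.
S = 3P + U + 5  [with P=1, U=5]  = 13

13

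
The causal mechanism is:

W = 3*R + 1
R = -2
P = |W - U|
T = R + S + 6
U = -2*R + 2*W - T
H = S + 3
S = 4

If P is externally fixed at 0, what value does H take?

7

Intervening sets P = 0 and removes its equation (P = |W - U|).
H is not downstream of the intervention, so its value is determined by the original equations.
H = S + 3  [with S=4]  = 7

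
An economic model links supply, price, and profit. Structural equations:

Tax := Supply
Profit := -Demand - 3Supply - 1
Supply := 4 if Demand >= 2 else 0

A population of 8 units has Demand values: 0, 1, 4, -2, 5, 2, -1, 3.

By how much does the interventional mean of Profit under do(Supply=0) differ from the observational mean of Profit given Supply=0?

do(Supply=0) breaks Supply's dependence on Demand. With Supply=0 fixed, Profit across the units is -1, -2, -5, 1, -6, -3, 0, -4, mean -2.5.
Conditioning on Supply=0 selects the 4 unit(s) with Demand ∈ {0, 1, -2, -1}. Their Profit values: -1, -2, 1, 0. Mean = -0.5.
Difference = -2.5 − (-0.5) = -2.

-2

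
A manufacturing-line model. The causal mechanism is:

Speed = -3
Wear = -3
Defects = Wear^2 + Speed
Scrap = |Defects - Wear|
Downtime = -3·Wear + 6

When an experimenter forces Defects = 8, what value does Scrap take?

The intervention breaks the incoming arrows to Defects: Defects = Wear^2 + Speed no longer applies, and Defects = 8.
Scrap = |Defects - Wear|  [with Defects=8, Wear=-3]  = 11

11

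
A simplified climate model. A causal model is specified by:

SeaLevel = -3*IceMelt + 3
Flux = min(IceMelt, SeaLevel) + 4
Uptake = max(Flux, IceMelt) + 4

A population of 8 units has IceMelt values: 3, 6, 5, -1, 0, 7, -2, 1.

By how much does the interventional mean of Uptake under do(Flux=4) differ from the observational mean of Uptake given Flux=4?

The intervention sets Flux=4 in all 8 units regardless of IceMelt. Recomputing Uptake per unit gives 8, 10, 9, 8, 8, 11, 8, 8; average 8.75.
Conditioning on Flux=4 selects the 2 unit(s) with IceMelt ∈ {0, 1}. Their Uptake values: 8, 8. Mean = 8.
Difference = 8.75 − 8 = 0.75.

0.75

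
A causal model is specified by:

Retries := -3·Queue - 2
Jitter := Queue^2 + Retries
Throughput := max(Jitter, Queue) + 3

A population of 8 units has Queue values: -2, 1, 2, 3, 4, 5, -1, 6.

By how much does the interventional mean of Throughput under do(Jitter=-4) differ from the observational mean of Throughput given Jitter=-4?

Under do(Jitter=-4), Jitter's equation is replaced by Jitter=-4 for every unit. Per-unit Throughput: 1, 4, 5, 6, 7, 8, 2, 9. Mean = 5.25.
Observing Jitter=-4 restricts to units where Jitter's equation naturally yields -4: Queue ∈ {1, 2}. In that subpopulation Throughput = 4, 5, mean 4.5.
Difference = 5.25 − 4.5 = 0.75.

0.75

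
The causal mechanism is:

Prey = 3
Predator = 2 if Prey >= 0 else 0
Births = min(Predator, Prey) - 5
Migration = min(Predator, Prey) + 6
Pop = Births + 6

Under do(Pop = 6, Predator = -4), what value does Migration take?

Setting Pop = 6, Predator = -4 by intervention discards those variables' equations.
Migration = min(Predator, Prey) + 6  [with Predator=-4, Prey=3]  = 2

2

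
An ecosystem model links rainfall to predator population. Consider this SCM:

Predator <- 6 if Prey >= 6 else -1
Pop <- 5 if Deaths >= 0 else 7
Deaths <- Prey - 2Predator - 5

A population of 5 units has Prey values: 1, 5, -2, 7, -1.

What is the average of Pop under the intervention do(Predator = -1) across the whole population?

Under do(Predator=-1), Predator's equation is replaced by Predator=-1 for every unit. Per-unit Pop: 7, 5, 7, 5, 7. Mean = 6.2.

6.2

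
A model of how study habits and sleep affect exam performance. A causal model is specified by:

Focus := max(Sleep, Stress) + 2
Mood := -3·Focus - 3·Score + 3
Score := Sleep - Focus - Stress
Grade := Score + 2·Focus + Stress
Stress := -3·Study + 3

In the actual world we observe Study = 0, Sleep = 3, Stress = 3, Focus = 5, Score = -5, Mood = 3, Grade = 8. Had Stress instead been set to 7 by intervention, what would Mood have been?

15

The intervention breaks the incoming arrows to Stress: Stress := -3·Study + 3 no longer applies, and Stress = 7.
Focus = max(Sleep, Stress) + 2  [with Sleep=3, Stress=7]  = 9
Score = Sleep - Focus - Stress  [with Sleep=3, Focus=9, Stress=7]  = -13
Mood = -3·Focus - 3·Score + 3  [with Focus=9, Score=-13]  = 15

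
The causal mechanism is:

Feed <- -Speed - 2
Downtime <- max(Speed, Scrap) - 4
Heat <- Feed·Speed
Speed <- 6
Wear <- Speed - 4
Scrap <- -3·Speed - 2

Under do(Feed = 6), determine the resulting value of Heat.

36

The intervention breaks the incoming arrows to Feed: Feed <- -Speed - 2 no longer applies, and Feed = 6.
Heat = Feed·Speed  [with Feed=6, Speed=6]  = 36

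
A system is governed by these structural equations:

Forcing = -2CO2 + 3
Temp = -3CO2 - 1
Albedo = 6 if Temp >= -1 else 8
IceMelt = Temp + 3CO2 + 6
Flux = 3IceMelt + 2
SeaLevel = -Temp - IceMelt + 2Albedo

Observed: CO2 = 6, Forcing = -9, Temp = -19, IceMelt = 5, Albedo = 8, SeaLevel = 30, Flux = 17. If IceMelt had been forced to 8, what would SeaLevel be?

Under do(IceMelt=8), the mechanism IceMelt = Temp + 3CO2 + 6 is discarded; IceMelt is fixed at 8.
Temp = -3CO2 - 1  [with CO2=6]  = -19
Albedo = 6 if Temp >= -1 else 8  [with Temp=-19]  = 8
SeaLevel = -Temp - IceMelt + 2Albedo  [with Temp=-19, IceMelt=8, Albedo=8]  = 27

27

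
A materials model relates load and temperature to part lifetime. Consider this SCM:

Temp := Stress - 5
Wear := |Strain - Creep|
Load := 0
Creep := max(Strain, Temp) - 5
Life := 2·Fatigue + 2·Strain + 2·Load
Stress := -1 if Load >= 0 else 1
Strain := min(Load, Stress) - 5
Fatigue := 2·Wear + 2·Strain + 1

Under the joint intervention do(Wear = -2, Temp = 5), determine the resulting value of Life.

Under do(Wear = -2, Temp = 5), each intervened variable's structural equation is replaced by its fixed value.
Stress = -1 if Load >= 0 else 1  [with Load=0]  = -1
Strain = min(Load, Stress) - 5  [with Load=0, Stress=-1]  = -6
Fatigue = 2·Wear + 2·Strain + 1  [with Wear=-2, Strain=-6]  = -15
Life = 2·Fatigue + 2·Strain + 2·Load  [with Fatigue=-15, Strain=-6, Load=0]  = -42

-42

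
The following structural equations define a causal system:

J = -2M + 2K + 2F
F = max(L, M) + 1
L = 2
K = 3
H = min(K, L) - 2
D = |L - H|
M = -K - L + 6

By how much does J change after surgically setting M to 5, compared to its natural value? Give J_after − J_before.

The intervention breaks the incoming arrows to M: M = -K - L + 6 no longer applies, and M = 5.
F = max(L, M) + 1  [with L=2, M=5]  = 6
J = -2M + 2K + 2F  [with M=5, K=3, F=6]  = 8
Without intervention: M = -K - L + 6  [with K=3, L=2]  = 1; F = max(L, M) + 1  [with L=2, M=1]  = 3; J = -2M + 2K + 2F  [with M=1, K=3, F=3]  = 10.
Change = 8 − 10 = -2.

-2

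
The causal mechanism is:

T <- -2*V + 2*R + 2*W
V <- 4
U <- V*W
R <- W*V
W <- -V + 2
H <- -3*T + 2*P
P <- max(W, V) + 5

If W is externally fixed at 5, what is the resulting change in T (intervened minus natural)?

Under do(W=5), the mechanism W <- -V + 2 is discarded; W is fixed at 5.
R = W*V  [with W=5, V=4]  = 20
T = -2*V + 2*R + 2*W  [with V=4, R=20, W=5]  = 42
Without intervention: W = -V + 2  [with V=4]  = -2; R = W*V  [with W=-2, V=4]  = -8; T = -2*V + 2*R + 2*W  [with V=4, R=-8, W=-2]  = -28.
Change = 42 − (-28) = 70.

70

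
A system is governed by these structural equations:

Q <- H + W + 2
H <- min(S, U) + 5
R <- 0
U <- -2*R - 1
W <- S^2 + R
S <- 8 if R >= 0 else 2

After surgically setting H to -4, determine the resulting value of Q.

62

The intervention breaks the incoming arrows to H: H <- min(S, U) + 5 no longer applies, and H = -4.
S = 8 if R >= 0 else 2  [with R=0]  = 8
W = S^2 + R  [with S=8, R=0]  = 64
Q = H + W + 2  [with H=-4, W=64]  = 62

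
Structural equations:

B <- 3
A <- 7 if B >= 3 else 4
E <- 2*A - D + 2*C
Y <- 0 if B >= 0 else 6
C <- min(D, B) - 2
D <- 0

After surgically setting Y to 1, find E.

10

The intervention breaks the incoming arrows to Y: Y <- 0 if B >= 0 else 6 no longer applies, and Y = 1.
Since E is not a descendant of the intervened variable, it is unaffected.
C = min(D, B) - 2  [with D=0, B=3]  = -2
A = 7 if B >= 3 else 4  [with B=3]  = 7
E = 2*A - D + 2*C  [with A=7, D=0, C=-2]  = 10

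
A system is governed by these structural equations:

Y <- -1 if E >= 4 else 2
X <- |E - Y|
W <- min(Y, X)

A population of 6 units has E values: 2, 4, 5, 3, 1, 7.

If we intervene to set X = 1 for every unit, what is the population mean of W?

0

Under do(X=1), X's equation is replaced by X=1 for every unit. Per-unit W: 1, -1, -1, 1, 1, -1. Mean = 0.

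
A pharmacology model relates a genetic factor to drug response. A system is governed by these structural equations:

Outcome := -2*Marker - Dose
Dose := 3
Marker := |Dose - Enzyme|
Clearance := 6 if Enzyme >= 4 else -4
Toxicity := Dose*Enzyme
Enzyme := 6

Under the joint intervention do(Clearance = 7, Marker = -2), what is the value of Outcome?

The joint intervention fixes Clearance = 7, Marker = -2, removing each variable's own equation.
Outcome = -2*Marker - Dose  [with Marker=-2, Dose=3]  = 1

1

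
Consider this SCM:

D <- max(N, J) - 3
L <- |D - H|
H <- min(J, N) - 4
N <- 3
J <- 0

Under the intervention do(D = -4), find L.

Intervening sets D = -4 and removes its equation (D <- max(N, J) - 3).
H = min(J, N) - 4  [with J=0, N=3]  = -4
L = |D - H|  [with D=-4, H=-4]  = 0

0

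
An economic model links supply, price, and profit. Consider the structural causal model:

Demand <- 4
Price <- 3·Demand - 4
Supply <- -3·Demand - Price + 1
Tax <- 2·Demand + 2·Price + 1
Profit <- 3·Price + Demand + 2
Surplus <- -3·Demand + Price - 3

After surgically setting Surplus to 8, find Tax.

25

do(Surplus=8) replaces the equation Surplus <- -3·Demand + Price - 3 with the constant Surplus = 8.
No directed path runs from Surplus to Tax, so Tax keeps its natural value.
Price = 3·Demand - 4  [with Demand=4]  = 8
Tax = 2·Demand + 2·Price + 1  [with Demand=4, Price=8]  = 25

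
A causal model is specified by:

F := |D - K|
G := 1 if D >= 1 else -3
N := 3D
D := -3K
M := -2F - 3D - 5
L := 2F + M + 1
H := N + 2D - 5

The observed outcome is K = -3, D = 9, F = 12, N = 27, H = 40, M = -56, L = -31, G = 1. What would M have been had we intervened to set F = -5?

-22

The intervention breaks the incoming arrows to F: F := |D - K| no longer applies, and F = -5.
D = -3K  [with K=-3]  = 9
M = -2F - 3D - 5  [with F=-5, D=9]  = -22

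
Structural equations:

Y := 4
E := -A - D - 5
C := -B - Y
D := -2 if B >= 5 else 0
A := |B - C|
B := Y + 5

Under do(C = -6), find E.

The intervention breaks the incoming arrows to C: C := -B - Y no longer applies, and C = -6.
B = Y + 5  [with Y=4]  = 9
A = |B - C|  [with B=9, C=-6]  = 15
D = -2 if B >= 5 else 0  [with B=9]  = -2
E = -A - D - 5  [with A=15, D=-2]  = -18

-18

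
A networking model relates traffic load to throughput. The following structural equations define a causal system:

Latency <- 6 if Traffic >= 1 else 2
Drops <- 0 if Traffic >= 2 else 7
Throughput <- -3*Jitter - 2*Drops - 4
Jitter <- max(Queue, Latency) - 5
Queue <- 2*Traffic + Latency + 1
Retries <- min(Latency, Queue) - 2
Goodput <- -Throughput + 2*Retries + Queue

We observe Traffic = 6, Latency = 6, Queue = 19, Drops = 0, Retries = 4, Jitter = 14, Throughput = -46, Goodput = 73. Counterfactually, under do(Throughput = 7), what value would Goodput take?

do(Throughput=7) replaces the equation Throughput <- -3*Jitter - 2*Drops - 4 with the constant Throughput = 7.
Latency = 6 if Traffic >= 1 else 2  [with Traffic=6]  = 6
Queue = 2*Traffic + Latency + 1  [with Traffic=6, Latency=6]  = 19
Retries = min(Latency, Queue) - 2  [with Latency=6, Queue=19]  = 4
Goodput = -Throughput + 2*Retries + Queue  [with Throughput=7, Retries=4, Queue=19]  = 20

20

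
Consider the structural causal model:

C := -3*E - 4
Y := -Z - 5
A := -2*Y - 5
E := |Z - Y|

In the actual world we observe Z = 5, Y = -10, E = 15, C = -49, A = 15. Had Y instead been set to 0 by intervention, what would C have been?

Under do(Y=0), the mechanism Y := -Z - 5 is discarded; Y is fixed at 0.
E = |Z - Y|  [with Z=5, Y=0]  = 5
C = -3*E - 4  [with E=5]  = -19

-19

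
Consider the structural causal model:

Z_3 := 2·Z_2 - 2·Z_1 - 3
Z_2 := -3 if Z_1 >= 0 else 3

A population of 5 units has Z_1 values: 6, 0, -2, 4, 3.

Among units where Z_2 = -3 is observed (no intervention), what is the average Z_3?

-15.5

Observing Z_2=-3 restricts to units where Z_2's equation naturally yields -3: Z_1 ∈ {6, 0, 4, 3}. In that subpopulation Z_3 = -21, -9, -17, -15, mean -15.5.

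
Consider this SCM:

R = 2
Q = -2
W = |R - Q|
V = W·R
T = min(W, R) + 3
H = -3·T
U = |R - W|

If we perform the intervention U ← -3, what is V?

8

Under do(U=-3), the mechanism U = |R - W| is discarded; U is fixed at -3.
Since V is not a descendant of the intervened variable, it is unaffected.
W = |R - Q|  [with R=2, Q=-2]  = 4
V = W·R  [with W=4, R=2]  = 8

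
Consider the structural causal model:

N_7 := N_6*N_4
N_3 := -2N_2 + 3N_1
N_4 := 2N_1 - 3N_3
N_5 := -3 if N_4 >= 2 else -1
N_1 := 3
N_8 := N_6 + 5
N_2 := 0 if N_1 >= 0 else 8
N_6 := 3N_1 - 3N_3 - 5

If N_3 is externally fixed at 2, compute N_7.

0

The intervention breaks the incoming arrows to N_3: N_3 := -2N_2 + 3N_1 no longer applies, and N_3 = 2.
N_4 = 2N_1 - 3N_3  [with N_1=3, N_3=2]  = 0
N_6 = 3N_1 - 3N_3 - 5  [with N_1=3, N_3=2]  = -2
N_7 = N_6*N_4  [with N_6=-2, N_4=0]  = 0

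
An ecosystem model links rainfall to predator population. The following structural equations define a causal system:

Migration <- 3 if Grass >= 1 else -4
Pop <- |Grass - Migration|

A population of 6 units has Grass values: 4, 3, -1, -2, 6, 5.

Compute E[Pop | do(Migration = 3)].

2.5

Under do(Migration=3), Migration's equation is replaced by Migration=3 for every unit. Per-unit Pop: 1, 0, 4, 5, 3, 2. Mean = 2.5.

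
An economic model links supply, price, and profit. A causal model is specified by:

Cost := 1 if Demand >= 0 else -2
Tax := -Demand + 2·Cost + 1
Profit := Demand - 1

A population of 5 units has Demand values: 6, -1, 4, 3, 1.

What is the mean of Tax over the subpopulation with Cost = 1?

Conditioning on Cost=1 selects the 4 unit(s) with Demand ∈ {6, 4, 3, 1}. Their Tax values: -3, -1, 0, 2. Mean = -0.5.

-0.5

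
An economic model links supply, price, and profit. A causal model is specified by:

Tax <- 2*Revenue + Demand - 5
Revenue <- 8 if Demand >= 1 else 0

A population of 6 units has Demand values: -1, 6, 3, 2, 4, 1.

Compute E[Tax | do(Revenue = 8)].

The intervention sets Revenue=8 in all 6 units regardless of Demand. Recomputing Tax per unit gives 10, 17, 14, 13, 15, 12; average 13.5.

13.5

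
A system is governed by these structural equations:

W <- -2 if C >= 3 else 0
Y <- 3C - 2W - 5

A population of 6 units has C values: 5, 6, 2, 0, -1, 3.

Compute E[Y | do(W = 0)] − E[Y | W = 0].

do(W=0) breaks W's dependence on C. With W=0 fixed, Y across the units is 10, 13, 1, -5, -8, 4, mean 2.5.
E[Y|W=0] averages over only the 3 units with W=0 (C = 2, 0, -1): Y = 1, -5, -8, mean -4.
Difference = 2.5 − (-4) = 6.5.

6.5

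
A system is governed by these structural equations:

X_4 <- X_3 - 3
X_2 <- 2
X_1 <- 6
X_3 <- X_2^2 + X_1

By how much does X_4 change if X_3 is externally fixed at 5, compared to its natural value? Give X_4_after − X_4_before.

-5

The intervention breaks the incoming arrows to X_3: X_3 <- X_2^2 + X_1 no longer applies, and X_3 = 5.
X_4 = X_3 - 3  [with X_3=5]  = 2
Without intervention: X_3 = X_2^2 + X_1  [with X_2=2, X_1=6]  = 10; X_4 = X_3 - 3  [with X_3=10]  = 7.
Change = 2 − 7 = -5.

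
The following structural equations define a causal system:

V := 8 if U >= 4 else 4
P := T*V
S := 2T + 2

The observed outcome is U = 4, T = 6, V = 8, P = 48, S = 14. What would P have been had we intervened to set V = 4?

24

The intervention breaks the incoming arrows to V: V := 8 if U >= 4 else 4 no longer applies, and V = 4.
P = T*V  [with T=6, V=4]  = 24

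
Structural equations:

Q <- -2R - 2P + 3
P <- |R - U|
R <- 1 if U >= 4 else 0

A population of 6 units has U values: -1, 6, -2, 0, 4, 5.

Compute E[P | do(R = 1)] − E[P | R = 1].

The intervention sets R=1 in all 6 units regardless of U. Recomputing P per unit gives 2, 5, 3, 1, 3, 4; average 3.
E[P|R=1] averages over only the 3 units with R=1 (U = 6, 4, 5): P = 5, 3, 4, mean 4.
Difference = 3 − 4 = -1.

-1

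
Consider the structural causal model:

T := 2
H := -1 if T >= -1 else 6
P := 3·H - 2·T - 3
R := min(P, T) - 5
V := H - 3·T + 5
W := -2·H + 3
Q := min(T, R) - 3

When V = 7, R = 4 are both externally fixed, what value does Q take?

Setting V = 7, R = 4 by intervention discards those variables' equations.
Q = min(T, R) - 3  [with T=2, R=4]  = -1

-1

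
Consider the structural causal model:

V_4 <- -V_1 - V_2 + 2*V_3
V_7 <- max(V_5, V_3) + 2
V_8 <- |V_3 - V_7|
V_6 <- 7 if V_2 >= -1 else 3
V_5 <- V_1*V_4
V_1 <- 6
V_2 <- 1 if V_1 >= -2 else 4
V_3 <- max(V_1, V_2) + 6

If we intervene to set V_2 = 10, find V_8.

do(V_2=10) replaces the equation V_2 <- 1 if V_1 >= -2 else 4 with the constant V_2 = 10.
V_3 = max(V_1, V_2) + 6  [with V_1=6, V_2=10]  = 16
V_4 = -V_1 - V_2 + 2*V_3  [with V_1=6, V_2=10, V_3=16]  = 16
V_5 = V_1*V_4  [with V_1=6, V_4=16]  = 96
V_7 = max(V_5, V_3) + 2  [with V_5=96, V_3=16]  = 98
V_8 = |V_3 - V_7|  [with V_3=16, V_7=98]  = 82

82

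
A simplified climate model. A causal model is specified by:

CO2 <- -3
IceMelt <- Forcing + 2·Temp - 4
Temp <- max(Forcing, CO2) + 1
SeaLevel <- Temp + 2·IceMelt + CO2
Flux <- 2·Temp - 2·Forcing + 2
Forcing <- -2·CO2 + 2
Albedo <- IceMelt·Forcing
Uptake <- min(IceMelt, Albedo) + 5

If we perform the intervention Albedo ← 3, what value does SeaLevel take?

50

The intervention breaks the incoming arrows to Albedo: Albedo <- IceMelt·Forcing no longer applies, and Albedo = 3.
Since SeaLevel is not a descendant of the intervened variable, it is unaffected.
Forcing = -2·CO2 + 2  [with CO2=-3]  = 8
Temp = max(Forcing, CO2) + 1  [with Forcing=8, CO2=-3]  = 9
IceMelt = Forcing + 2·Temp - 4  [with Forcing=8, Temp=9]  = 22
SeaLevel = Temp + 2·IceMelt + CO2  [with Temp=9, IceMelt=22, CO2=-3]  = 50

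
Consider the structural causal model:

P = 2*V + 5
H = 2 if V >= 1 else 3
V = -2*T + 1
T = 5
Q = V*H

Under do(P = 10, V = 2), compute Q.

Setting P = 10, V = 2 by intervention discards those variables' equations.
H = 2 if V >= 1 else 3  [with V=2]  = 2
Q = V*H  [with V=2, H=2]  = 4

4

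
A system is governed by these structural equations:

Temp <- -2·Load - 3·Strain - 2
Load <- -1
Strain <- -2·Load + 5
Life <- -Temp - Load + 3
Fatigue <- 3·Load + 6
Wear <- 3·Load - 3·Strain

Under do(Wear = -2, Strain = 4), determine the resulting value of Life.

The joint intervention fixes Wear = -2, Strain = 4, removing each variable's own equation.
Temp = -2·Load - 3·Strain - 2  [with Load=-1, Strain=4]  = -12
Life = -Temp - Load + 3  [with Temp=-12, Load=-1]  = 16

16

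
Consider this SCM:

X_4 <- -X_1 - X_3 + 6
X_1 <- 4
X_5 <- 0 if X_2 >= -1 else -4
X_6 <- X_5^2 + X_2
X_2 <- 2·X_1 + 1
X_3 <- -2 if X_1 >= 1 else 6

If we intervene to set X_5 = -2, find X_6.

13

The intervention breaks the incoming arrows to X_5: X_5 <- 0 if X_2 >= -1 else -4 no longer applies, and X_5 = -2.
X_2 = 2·X_1 + 1  [with X_1=4]  = 9
X_6 = X_5^2 + X_2  [with X_5=-2, X_2=9]  = 13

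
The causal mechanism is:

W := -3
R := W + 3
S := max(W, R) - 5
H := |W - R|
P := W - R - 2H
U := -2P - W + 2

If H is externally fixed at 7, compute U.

39

Under do(H=7), the mechanism H := |W - R| is discarded; H is fixed at 7.
R = W + 3  [with W=-3]  = 0
P = W - R - 2H  [with W=-3, R=0, H=7]  = -17
U = -2P - W + 2  [with P=-17, W=-3]  = 39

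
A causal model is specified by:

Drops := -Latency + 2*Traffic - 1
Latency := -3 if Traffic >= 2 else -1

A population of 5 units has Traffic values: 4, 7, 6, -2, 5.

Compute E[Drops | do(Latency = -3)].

do(Latency=-3) breaks Latency's dependence on Traffic. With Latency=-3 fixed, Drops across the units is 10, 16, 14, -2, 12, mean 10.

10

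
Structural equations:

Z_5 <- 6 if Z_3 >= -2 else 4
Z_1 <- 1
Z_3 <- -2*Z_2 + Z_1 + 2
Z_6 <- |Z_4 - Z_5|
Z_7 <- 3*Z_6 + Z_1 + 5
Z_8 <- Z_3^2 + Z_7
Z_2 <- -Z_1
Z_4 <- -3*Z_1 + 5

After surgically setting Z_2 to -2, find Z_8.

67

do(Z_2=-2) replaces the equation Z_2 <- -Z_1 with the constant Z_2 = -2.
Z_3 = -2*Z_2 + Z_1 + 2  [with Z_2=-2, Z_1=1]  = 7
Z_4 = -3*Z_1 + 5  [with Z_1=1]  = 2
Z_5 = 6 if Z_3 >= -2 else 4  [with Z_3=7]  = 6
Z_6 = |Z_4 - Z_5|  [with Z_4=2, Z_5=6]  = 4
Z_7 = 3*Z_6 + Z_1 + 5  [with Z_6=4, Z_1=1]  = 18
Z_8 = Z_3^2 + Z_7  [with Z_3=7, Z_7=18]  = 67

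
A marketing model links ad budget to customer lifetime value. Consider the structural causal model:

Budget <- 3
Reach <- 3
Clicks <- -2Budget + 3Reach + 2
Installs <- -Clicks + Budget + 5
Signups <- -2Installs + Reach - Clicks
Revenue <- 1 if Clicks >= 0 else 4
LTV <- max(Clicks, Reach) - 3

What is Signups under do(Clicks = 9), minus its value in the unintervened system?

4

do(Clicks=9) replaces the equation Clicks <- -2Budget + 3Reach + 2 with the constant Clicks = 9.
Installs = -Clicks + Budget + 5  [with Clicks=9, Budget=3]  = -1
Signups = -2Installs + Reach - Clicks  [with Installs=-1, Reach=3, Clicks=9]  = -4
Without intervention: Clicks = -2Budget + 3Reach + 2  [with Budget=3, Reach=3]  = 5; Installs = -Clicks + Budget + 5  [with Clicks=5, Budget=3]  = 3; Signups = -2Installs + Reach - Clicks  [with Installs=3, Reach=3, Clicks=5]  = -8.
Change = -4 − (-8) = 4.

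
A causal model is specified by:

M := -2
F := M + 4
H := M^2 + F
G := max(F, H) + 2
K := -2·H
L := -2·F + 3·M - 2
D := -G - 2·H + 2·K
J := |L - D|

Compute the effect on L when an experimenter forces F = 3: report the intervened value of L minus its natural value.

Under do(F=3), the mechanism F := M + 4 is discarded; F is fixed at 3.
L = -2·F + 3·M - 2  [with F=3, M=-2]  = -14
Without intervention: F = M + 4  [with M=-2]  = 2; L = -2·F + 3·M - 2  [with F=2, M=-2]  = -12.
Change = -14 − (-12) = -2.

-2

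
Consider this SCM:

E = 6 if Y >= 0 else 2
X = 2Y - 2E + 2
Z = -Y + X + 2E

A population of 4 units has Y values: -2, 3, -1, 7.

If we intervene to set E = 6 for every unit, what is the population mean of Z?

3.75

Every unit gets E=6 under the intervention. Z values become 0, 5, 1, 9; E[Z|do(E=6)] = 3.75.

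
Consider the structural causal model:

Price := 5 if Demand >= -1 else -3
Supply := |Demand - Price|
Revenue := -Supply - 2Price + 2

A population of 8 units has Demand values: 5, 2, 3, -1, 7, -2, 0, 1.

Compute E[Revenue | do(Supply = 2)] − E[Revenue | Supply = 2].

2

Under do(Supply=2), Supply's equation is replaced by Supply=2 for every unit. Per-unit Revenue: -10, -10, -10, -10, -10, 6, -10, -10. Mean = -8.
Observing Supply=2 restricts to units where Supply's equation naturally yields 2: Demand ∈ {3, 7}. In that subpopulation Revenue = -10, -10, mean -10.
Difference = -8 − (-10) = 2.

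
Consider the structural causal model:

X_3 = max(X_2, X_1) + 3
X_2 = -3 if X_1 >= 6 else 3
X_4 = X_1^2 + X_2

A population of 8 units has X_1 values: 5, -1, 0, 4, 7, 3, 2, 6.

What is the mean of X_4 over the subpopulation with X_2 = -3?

Observing X_2=-3 restricts to units where X_2's equation naturally yields -3: X_1 ∈ {7, 6}. In that subpopulation X_4 = 46, 33, mean 39.5.

39.5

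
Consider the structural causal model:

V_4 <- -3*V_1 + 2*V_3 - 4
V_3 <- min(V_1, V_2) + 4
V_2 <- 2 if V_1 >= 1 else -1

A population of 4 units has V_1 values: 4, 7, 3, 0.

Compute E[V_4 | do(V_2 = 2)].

-3.5

do(V_2=2) breaks V_2's dependence on V_1. With V_2=2 fixed, V_4 across the units is -4, -13, -1, 4, mean -3.5.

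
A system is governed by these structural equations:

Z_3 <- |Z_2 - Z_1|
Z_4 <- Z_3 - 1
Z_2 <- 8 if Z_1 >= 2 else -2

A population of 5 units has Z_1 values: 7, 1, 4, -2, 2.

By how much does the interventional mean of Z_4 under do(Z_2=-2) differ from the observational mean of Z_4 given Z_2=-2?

2.9

Every unit gets Z_2=-2 under the intervention. Z_4 values become 8, 2, 5, -1, 3; E[Z_4|do(Z_2=-2)] = 3.4.
E[Z_4|Z_2=-2] averages over only the 2 units with Z_2=-2 (Z_1 = 1, -2): Z_4 = 2, -1, mean 0.5.
Difference = 3.4 − 0.5 = 2.9.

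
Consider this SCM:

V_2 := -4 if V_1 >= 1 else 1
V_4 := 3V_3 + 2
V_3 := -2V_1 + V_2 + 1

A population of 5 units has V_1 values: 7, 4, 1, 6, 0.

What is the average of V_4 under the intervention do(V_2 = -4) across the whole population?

-28.6

do(V_2=-4) breaks V_2's dependence on V_1. With V_2=-4 fixed, V_4 across the units is -49, -31, -13, -43, -7, mean -28.6.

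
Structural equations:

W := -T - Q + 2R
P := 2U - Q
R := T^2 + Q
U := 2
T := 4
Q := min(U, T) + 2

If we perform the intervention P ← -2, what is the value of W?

do(P=-2) replaces the equation P := 2U - Q with the constant P = -2.
Since W is not a descendant of the intervened variable, it is unaffected.
Q = min(U, T) + 2  [with U=2, T=4]  = 4
R = T^2 + Q  [with T=4, Q=4]  = 20
W = -T - Q + 2R  [with T=4, Q=4, R=20]  = 32

32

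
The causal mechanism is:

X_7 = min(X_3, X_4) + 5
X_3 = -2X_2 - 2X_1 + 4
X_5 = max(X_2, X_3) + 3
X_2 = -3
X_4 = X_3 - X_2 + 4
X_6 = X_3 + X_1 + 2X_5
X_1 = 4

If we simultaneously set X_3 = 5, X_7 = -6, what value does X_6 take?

25

Under do(X_3 = 5, X_7 = -6), each intervened variable's structural equation is replaced by its fixed value.
X_5 = max(X_2, X_3) + 3  [with X_2=-3, X_3=5]  = 8
X_6 = X_3 + X_1 + 2X_5  [with X_3=5, X_1=4, X_5=8]  = 25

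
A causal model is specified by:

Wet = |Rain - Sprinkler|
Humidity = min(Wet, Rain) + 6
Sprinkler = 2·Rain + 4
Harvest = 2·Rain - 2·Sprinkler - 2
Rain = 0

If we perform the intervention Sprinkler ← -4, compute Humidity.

6

Under do(Sprinkler=-4), the mechanism Sprinkler = 2·Rain + 4 is discarded; Sprinkler is fixed at -4.
Wet = |Rain - Sprinkler|  [with Rain=0, Sprinkler=-4]  = 4
Humidity = min(Wet, Rain) + 6  [with Wet=4, Rain=0]  = 6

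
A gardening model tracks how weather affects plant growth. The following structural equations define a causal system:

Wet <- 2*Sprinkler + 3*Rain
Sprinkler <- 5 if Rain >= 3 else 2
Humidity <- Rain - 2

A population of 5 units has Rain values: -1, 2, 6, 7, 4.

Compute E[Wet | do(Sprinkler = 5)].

20.8

The intervention sets Sprinkler=5 in all 5 units regardless of Rain. Recomputing Wet per unit gives 7, 16, 28, 31, 22; average 20.8.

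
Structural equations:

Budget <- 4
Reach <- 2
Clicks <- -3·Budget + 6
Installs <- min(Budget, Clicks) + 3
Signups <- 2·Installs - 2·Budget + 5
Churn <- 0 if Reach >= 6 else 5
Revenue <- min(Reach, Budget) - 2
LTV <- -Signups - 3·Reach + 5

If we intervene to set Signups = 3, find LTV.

-4

do(Signups=3) replaces the equation Signups <- 2·Installs - 2·Budget + 5 with the constant Signups = 3.
LTV = -Signups - 3·Reach + 5  [with Signups=3, Reach=2]  = -4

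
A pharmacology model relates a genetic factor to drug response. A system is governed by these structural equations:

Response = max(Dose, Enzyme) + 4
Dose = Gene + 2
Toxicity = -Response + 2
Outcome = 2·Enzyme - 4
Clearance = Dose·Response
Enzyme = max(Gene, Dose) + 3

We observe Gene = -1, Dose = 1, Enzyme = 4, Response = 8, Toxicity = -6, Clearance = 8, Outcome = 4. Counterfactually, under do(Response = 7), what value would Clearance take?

7

Under do(Response=7), the mechanism Response = max(Dose, Enzyme) + 4 is discarded; Response is fixed at 7.
Dose = Gene + 2  [with Gene=-1]  = 1
Clearance = Dose·Response  [with Dose=1, Response=7]  = 7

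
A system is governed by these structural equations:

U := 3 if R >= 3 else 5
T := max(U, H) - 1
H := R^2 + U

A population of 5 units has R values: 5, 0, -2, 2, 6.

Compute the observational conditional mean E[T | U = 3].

E[T|U=3] averages over only the 2 units with U=3 (R = 5, 6): T = 27, 38, mean 32.5.

32.5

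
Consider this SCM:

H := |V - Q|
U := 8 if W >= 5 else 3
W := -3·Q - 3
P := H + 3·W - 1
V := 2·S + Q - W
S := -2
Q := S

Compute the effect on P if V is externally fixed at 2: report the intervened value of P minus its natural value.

-3

Under do(V=2), the mechanism V := 2·S + Q - W is discarded; V is fixed at 2.
Q = S  [with S=-2]  = -2
W = -3·Q - 3  [with Q=-2]  = 3
H = |V - Q|  [with V=2, Q=-2]  = 4
P = H + 3·W - 1  [with H=4, W=3]  = 12
Without intervention: Q = S  [with S=-2]  = -2; W = -3·Q - 3  [with Q=-2]  = 3; V = 2·S + Q - W  [with S=-2, Q=-2, W=3]  = -9; H = |V - Q|  [with V=-9, Q=-2]  = 7; P = H + 3·W - 1  [with H=7, W=3]  = 15.
Change = 12 − 15 = -3.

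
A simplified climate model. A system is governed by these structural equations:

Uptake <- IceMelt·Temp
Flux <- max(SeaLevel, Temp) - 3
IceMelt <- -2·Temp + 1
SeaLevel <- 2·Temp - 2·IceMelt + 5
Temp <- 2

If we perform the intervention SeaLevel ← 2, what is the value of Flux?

The intervention breaks the incoming arrows to SeaLevel: SeaLevel <- 2·Temp - 2·IceMelt + 5 no longer applies, and SeaLevel = 2.
Flux = max(SeaLevel, Temp) - 3  [with SeaLevel=2, Temp=2]  = -1

-1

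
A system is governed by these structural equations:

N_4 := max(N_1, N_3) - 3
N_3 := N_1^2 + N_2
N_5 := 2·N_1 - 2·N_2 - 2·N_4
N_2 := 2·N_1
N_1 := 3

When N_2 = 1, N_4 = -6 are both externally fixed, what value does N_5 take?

16

Setting N_2 = 1, N_4 = -6 by intervention discards those variables' equations.
N_5 = 2·N_1 - 2·N_2 - 2·N_4  [with N_1=3, N_2=1, N_4=-6]  = 16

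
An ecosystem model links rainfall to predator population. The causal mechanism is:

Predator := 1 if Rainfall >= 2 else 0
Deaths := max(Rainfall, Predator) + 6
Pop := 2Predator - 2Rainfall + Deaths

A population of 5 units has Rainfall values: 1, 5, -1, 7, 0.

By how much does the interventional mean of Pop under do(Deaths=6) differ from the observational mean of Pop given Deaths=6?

do(Deaths=6) breaks Deaths's dependence on Rainfall. With Deaths=6 fixed, Pop across the units is 4, -2, 8, -6, 6, mean 2.
Conditioning on Deaths=6 selects the 2 unit(s) with Rainfall ∈ {-1, 0}. Their Pop values: 8, 6. Mean = 7.
Difference = 2 − 7 = -5.

-5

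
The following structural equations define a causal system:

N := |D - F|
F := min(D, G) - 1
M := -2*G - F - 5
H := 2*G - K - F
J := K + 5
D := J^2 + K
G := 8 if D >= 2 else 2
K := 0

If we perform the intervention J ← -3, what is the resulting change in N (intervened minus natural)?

-16

Under do(J=-3), the mechanism J := K + 5 is discarded; J is fixed at -3.
D = J^2 + K  [with J=-3, K=0]  = 9
G = 8 if D >= 2 else 2  [with D=9]  = 8
F = min(D, G) - 1  [with D=9, G=8]  = 7
N = |D - F|  [with D=9, F=7]  = 2
Without intervention: J = K + 5  [with K=0]  = 5; D = J^2 + K  [with J=5, K=0]  = 25; G = 8 if D >= 2 else 2  [with D=25]  = 8; F = min(D, G) - 1  [with D=25, G=8]  = 7; N = |D - F|  [with D=25, F=7]  = 18.
Change = 2 − 18 = -16.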